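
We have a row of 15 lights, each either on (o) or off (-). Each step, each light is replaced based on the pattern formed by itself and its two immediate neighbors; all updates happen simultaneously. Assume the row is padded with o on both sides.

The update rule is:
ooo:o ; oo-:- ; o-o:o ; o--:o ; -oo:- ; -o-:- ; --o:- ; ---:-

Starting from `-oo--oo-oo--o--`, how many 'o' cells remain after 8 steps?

6

o--o---o--o--o-
-o--o---o--o--o
o-o--o---o--o--
-o-o--o---o--o-
o-o-o--o---o--o
-o-o-o--o---o--
o-o-o-o--o---o-
-o-o-o-o--o---o
count of o: 6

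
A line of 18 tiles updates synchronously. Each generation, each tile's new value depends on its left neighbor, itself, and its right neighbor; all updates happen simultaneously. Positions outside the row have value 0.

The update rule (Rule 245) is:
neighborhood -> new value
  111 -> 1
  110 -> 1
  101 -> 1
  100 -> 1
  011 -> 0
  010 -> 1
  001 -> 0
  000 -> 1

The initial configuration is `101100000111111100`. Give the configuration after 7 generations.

001100110111110011

110111110011111111
011011111001111111
001101111100111111
100110111110011111
110011011111001111
011001101111100111
001100110111110011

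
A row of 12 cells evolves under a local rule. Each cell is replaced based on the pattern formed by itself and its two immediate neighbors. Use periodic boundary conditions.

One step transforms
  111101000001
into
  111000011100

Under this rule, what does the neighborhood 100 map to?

0

At position 6 the neighborhood is 100; the next row has 0 there.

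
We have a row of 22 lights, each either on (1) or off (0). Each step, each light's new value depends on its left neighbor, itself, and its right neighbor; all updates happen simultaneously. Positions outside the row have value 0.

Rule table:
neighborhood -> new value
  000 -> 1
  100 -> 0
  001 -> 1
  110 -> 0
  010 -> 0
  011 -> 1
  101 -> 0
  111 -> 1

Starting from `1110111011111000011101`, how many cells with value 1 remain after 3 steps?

step 1: 1100110011110011111000
step 2: 1001100111100111110011
step 3: 0011001111001111100110
count of 1: 13

13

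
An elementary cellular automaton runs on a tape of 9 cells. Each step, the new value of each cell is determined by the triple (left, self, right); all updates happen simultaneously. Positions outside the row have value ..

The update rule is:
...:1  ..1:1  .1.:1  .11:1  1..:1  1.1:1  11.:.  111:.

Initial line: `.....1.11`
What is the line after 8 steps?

step 1: 11111111.
step 2: 1.......1
step 3: 111111111
step 4: 1........
step 5: 111111111  (repeats step 3; period 2)
step 8: 1........

1........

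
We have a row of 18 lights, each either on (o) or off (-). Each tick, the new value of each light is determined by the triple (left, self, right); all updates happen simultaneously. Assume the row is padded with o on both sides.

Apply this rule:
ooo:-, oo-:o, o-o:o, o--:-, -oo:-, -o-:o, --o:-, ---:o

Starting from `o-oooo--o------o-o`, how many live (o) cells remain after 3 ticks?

10

oo---o--o-oooo-oo-
-o-o-o--oo---oo-oo
oooooo---o-o--oo--
count of o: 10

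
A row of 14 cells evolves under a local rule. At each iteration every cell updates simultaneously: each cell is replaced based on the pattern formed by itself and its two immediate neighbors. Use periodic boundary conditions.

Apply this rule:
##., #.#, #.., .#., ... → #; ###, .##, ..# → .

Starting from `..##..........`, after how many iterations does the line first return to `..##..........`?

#..###########
##............
.############.
............##
###########..#
..........##..
#########..###
........##....
#######..#####
......##......
#####..#######
....##........
###..#########
..##..........

14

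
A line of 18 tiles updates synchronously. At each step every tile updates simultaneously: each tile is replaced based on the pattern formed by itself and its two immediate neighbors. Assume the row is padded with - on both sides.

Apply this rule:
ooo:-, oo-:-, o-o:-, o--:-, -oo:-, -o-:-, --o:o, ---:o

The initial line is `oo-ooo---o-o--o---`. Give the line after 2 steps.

ooooooo---ooo--o--

-------oo----o--oo
ooooooo---ooo--o--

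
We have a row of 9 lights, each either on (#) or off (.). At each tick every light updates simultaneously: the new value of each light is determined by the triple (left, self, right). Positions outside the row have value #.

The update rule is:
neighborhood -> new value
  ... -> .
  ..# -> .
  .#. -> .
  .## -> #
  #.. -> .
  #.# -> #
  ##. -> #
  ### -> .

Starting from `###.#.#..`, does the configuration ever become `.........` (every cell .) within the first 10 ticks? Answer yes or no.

yes

..##.#...
..###....
..#.#....
...#.....
.........
all cells are . at tick 5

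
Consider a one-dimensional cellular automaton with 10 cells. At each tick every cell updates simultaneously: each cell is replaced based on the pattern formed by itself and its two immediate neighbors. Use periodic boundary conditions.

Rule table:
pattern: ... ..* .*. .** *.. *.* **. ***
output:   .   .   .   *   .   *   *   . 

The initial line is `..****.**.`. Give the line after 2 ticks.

..*..****.
.....*..*.

.....*..*.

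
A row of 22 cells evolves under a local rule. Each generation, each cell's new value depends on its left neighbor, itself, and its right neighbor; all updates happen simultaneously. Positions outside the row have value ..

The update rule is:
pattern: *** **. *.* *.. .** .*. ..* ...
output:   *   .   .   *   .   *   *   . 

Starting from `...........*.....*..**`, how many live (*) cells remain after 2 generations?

7

..........***...****..
.........*.*.*.*.**.*.
count of *: 7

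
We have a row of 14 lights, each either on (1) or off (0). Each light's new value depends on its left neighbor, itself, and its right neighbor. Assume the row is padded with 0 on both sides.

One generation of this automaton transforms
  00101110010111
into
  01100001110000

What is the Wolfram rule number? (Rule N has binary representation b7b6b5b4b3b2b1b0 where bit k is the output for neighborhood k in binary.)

22

position 5: 111 → 0  (bit 7 = 0)
position 6: 110 → 0  (bit 6 = 0)
position 3: 101 → 0  (bit 5 = 0)
position 7: 100 → 1  (bit 4 = 1)
position 4: 011 → 0  (bit 3 = 0)
position 2: 010 → 1  (bit 2 = 1)
position 1: 001 → 1  (bit 1 = 1)
position 0: 000 → 0  (bit 0 = 0)
bits b7..b0 = 00010110 = 22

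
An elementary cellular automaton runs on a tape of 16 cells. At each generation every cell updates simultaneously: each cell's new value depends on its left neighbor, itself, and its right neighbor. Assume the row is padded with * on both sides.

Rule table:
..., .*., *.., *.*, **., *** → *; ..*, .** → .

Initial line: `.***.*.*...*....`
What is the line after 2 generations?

**.********.****

*.********.****.
**.********.****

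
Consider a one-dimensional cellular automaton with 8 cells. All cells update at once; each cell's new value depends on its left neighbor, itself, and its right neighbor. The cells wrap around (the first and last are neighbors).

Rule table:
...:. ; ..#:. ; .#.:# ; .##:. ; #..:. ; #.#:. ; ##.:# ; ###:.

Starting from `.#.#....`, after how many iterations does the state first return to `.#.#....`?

1

.#.#....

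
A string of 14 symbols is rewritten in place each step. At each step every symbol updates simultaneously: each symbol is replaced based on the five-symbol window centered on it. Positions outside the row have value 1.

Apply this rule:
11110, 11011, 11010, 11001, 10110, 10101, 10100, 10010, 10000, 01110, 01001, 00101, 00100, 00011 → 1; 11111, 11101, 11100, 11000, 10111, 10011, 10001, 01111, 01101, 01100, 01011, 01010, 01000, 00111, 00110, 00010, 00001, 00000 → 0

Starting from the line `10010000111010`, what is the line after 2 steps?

step 1: 01110101010110
step 2: 10101101010101

10101101010101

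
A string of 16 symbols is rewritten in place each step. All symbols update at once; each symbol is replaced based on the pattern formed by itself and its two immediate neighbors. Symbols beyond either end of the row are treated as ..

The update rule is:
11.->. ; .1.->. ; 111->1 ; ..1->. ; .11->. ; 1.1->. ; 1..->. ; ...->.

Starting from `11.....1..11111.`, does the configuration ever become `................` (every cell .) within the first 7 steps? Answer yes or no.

...........111..
............1...
................
all cells are . at step 3

yes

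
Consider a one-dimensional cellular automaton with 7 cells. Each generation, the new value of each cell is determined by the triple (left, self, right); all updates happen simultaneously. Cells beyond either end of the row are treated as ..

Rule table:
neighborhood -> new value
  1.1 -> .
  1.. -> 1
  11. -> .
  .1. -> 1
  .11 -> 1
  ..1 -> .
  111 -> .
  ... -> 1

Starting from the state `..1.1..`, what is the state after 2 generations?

1.1.111
1.1.1..

1.1.1..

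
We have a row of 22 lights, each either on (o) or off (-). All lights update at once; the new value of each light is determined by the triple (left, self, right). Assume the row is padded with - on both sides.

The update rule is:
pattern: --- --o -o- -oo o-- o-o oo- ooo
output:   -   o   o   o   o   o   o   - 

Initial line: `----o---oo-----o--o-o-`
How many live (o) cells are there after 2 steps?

step 1: ---ooo-oooo---oooooooo
step 2: --oo-ooo--oo-oo------o
count of o: 10

10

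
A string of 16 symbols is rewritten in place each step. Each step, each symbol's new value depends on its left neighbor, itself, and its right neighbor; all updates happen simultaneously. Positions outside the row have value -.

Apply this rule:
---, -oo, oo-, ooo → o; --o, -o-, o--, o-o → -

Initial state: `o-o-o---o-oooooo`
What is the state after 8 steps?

ooooo---o-oooooo

step 1: ------o---oooooo
step 2: ooooo---o-oooooo
step 3: ooooo-o---oooooo
step 4: ooooo---o-oooooo  (repeats step 2; period 2)
step 8: ooooo---o-oooooo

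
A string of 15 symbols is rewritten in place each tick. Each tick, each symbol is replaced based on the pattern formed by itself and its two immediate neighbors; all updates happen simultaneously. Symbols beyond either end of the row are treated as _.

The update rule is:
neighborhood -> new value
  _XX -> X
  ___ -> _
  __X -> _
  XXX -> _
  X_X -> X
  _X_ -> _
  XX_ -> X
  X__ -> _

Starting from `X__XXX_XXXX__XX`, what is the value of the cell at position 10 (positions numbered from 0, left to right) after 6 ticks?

_

___X_XXX__X__XX
____XX_X_____XX
____XXX______XX
____X_X______XX
_____X_______XX
_____________XX
position 10 holds _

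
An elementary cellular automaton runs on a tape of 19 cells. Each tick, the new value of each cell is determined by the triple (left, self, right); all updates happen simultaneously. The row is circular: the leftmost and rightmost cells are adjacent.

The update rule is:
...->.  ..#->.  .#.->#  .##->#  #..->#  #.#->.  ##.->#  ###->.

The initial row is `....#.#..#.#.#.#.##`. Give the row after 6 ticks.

#.#.#.##.#.#.#.#.#.

tick 1: #...#.##.#.#.#.#.##
tick 2: ##..#.##.#.#.#.#.#.
tick 3: ###.#.##.#.#.#.#.#.
tick 4: #.#.#.##.#.#.#.#.#.
tick 5: #.#.#.##.#.#.#.#.#.  (fixed point — unchanged through tick 6)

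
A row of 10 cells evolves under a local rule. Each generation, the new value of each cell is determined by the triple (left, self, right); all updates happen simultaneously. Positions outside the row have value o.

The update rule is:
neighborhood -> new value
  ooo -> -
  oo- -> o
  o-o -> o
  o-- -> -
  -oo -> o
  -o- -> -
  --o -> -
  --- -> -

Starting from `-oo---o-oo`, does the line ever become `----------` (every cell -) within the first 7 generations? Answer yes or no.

generation 1: ooo----oo-
generation 2: --o----ooo
generation 3: -------o--
generation 4: ----------
all cells are - at generation 4

yes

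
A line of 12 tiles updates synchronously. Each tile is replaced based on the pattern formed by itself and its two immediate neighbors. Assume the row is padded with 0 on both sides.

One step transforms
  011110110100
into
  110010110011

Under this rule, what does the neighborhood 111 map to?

0

At position 2 the neighborhood is 111; the next row has 0 there.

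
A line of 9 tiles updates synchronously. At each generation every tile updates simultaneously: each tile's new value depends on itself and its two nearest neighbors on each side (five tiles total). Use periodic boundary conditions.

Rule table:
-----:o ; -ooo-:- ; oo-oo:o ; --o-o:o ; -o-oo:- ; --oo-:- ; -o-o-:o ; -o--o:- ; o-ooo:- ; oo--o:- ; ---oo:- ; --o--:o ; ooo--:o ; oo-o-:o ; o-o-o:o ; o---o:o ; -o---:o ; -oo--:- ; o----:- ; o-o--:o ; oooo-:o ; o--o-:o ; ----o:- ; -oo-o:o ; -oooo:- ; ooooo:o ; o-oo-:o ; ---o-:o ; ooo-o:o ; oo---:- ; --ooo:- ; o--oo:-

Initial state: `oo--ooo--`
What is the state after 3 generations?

generation 1: ------o--
generation 2: oooo-ooo-
generation 3: --ooo--oo

--ooo--oo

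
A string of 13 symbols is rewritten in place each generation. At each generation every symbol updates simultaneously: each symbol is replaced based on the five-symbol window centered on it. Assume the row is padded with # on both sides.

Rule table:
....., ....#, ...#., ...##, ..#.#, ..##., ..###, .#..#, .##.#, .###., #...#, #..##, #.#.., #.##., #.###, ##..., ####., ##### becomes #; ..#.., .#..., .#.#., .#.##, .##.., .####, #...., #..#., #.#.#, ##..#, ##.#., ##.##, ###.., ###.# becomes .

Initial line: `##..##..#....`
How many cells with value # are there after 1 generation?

5

#..##......##
count of #: 5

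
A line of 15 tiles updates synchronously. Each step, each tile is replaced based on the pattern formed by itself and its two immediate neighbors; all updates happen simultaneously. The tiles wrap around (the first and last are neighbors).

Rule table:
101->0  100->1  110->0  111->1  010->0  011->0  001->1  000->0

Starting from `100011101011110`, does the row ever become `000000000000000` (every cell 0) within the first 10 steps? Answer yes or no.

010101000001100
100000100010010
010001010101100
101010000000010
000001000000100
000010100001010
000100010010001
101010101101010
000000000000000
all cells are 0 at step 9

yes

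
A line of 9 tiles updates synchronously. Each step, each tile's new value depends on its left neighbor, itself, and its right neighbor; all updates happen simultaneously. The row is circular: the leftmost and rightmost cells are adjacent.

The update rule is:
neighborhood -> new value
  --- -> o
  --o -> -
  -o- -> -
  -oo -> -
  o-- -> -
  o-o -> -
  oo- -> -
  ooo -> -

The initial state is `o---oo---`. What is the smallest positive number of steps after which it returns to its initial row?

2

step 1: --o----o-
step 2: o---oo---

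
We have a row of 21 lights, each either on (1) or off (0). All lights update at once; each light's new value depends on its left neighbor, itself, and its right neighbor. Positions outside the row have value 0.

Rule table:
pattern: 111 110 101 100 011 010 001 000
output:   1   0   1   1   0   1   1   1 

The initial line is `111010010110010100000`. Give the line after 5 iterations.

iteration 1: 010111111001111111111
iteration 2: 111011110110111111110
iteration 3: 010101101001011111101
iteration 4: 111110011111101111011
iteration 5: 011101101111010110100

011101101111010110100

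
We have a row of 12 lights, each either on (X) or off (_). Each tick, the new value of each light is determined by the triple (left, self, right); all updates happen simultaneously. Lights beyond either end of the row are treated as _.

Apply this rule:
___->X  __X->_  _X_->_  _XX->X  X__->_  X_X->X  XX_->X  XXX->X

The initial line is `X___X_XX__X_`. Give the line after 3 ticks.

tick 1: __X__XXX____
tick 2: X____XXX_XXX
tick 3: __XX_XXXXXXX

__XX_XXXXXXX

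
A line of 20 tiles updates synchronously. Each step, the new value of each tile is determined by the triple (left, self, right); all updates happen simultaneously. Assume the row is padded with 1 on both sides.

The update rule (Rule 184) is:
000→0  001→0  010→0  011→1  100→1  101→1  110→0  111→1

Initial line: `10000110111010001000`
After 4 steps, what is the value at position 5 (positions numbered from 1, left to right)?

step 1: 01000101110101000100
step 2: 10100011101010100010
step 3: 01010011010101010001
step 4: 10101010101010101001
position 5 holds 1

1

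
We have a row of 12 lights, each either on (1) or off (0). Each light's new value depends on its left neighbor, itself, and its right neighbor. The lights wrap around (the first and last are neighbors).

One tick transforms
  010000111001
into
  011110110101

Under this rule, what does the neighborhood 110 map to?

At position 8 the neighborhood is 110; the next row has 0 there.

0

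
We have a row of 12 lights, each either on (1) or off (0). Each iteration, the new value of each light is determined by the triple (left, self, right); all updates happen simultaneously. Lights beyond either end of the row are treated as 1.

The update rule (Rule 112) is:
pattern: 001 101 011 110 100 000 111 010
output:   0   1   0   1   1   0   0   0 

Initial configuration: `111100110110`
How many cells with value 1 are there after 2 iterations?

5

iteration 1: 000110011011
iteration 2: 100011001100
count of 1: 5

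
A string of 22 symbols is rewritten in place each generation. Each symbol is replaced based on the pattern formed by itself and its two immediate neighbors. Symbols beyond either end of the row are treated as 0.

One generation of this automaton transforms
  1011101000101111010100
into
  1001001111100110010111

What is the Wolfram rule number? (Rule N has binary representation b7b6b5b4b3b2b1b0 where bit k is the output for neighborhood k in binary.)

151

position 3: 111 → 1  (bit 7 = 1)
position 4: 110 → 0  (bit 6 = 0)
position 1: 101 → 0  (bit 5 = 0)
position 7: 100 → 1  (bit 4 = 1)
position 2: 011 → 0  (bit 3 = 0)
position 0: 010 → 1  (bit 2 = 1)
position 9: 001 → 1  (bit 1 = 1)
position 8: 000 → 1  (bit 0 = 1)
bits b7..b0 = 10010111 = 151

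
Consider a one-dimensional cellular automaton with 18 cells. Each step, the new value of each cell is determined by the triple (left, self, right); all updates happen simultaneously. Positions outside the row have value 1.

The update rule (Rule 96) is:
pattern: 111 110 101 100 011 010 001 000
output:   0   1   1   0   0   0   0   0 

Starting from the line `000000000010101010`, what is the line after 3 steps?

000000000001010101
000000000000101010
000000000000010101

000000000000010101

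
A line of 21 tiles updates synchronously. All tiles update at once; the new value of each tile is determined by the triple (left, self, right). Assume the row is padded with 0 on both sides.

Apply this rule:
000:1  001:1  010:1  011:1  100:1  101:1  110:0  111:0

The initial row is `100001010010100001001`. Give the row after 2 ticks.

tick 1: 111111111111111111111
tick 2: 100000000000000000000

100000000000000000000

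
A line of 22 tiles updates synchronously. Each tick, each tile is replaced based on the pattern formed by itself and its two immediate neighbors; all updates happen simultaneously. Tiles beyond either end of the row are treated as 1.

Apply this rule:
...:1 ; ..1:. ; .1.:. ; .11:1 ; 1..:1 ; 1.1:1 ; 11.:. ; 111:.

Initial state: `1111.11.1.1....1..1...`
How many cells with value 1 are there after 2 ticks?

12

....11.1.1.111..1..11.
111.1.1.1.11..1..1.1.1
count of 1: 12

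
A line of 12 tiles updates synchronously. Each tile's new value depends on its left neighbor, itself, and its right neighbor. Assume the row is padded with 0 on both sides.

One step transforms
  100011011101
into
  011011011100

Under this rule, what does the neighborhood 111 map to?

At position 8 the neighborhood is 111; the next row has 1 there.

1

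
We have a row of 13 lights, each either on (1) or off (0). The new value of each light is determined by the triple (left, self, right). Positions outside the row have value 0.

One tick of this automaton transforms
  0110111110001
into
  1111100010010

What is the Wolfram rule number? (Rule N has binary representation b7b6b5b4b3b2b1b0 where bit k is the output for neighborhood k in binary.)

position 5: 111 → 0  (bit 7 = 0)
position 2: 110 → 1  (bit 6 = 1)
position 3: 101 → 1  (bit 5 = 1)
position 9: 100 → 0  (bit 4 = 0)
position 1: 011 → 1  (bit 3 = 1)
position 12: 010 → 0  (bit 2 = 0)
position 0: 001 → 1  (bit 1 = 1)
position 10: 000 → 0  (bit 0 = 0)
bits b7..b0 = 01101010 = 106

106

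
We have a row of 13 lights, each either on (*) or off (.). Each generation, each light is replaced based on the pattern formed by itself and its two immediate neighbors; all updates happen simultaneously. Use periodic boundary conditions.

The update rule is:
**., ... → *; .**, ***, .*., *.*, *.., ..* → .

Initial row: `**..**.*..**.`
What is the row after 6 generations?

.***...*....*

generation 1: .*...*.....*.
generation 2: ...*...***...
generation 3: **...*...*.**
generation 4: .*.*...*.....
generation 5: .....*...****
generation 6: .***...*....*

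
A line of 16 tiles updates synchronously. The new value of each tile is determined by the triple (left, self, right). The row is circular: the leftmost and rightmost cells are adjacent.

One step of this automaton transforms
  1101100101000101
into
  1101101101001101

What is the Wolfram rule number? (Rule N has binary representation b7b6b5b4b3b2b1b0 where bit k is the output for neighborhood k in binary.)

position 0: 111 → 1  (bit 7 = 1)
position 1: 110 → 1  (bit 6 = 1)
position 2: 101 → 0  (bit 5 = 0)
position 5: 100 → 0  (bit 4 = 0)
position 3: 011 → 1  (bit 3 = 1)
position 7: 010 → 1  (bit 2 = 1)
position 6: 001 → 1  (bit 1 = 1)
position 11: 000 → 0  (bit 0 = 0)
bits b7..b0 = 11001110 = 206

206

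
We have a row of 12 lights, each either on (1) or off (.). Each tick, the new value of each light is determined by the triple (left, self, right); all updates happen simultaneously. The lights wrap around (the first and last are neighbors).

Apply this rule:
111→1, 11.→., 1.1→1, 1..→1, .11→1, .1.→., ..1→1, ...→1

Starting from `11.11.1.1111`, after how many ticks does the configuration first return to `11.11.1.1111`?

12

1.11.1.11111
.11.1.111111
11.1.111111.
1.1.111111.1
.1.111111.11
1.111111.11.
.111111.11.1
111111.11.1.
11111.11.1.1
1111.11.1.11
111.11.1.111
11.11.1.1111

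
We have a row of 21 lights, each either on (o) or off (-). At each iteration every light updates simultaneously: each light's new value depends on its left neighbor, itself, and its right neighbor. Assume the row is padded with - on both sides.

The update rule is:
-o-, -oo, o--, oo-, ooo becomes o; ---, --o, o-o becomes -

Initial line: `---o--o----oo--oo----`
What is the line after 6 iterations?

---oo-oo---ooo-ooo---
---oo-ooo--ooo-oooo--
---oo-oooo-ooo-ooooo-
---oo-oooo-ooo-oooooo
---oo-oooo-ooo-oooooo  (fixed point — unchanged through iteration 6)

---oo-oooo-ooo-oooooo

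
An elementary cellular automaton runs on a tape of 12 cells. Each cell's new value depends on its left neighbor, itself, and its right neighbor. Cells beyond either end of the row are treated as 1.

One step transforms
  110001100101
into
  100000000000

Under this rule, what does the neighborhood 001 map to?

At position 4 the neighborhood is 001; the next row has 0 there.

0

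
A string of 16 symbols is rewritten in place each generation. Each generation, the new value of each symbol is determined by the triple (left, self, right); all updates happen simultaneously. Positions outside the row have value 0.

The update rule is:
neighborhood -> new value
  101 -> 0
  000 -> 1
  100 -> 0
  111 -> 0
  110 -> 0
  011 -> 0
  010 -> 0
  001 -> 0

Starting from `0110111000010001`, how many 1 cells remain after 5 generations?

3

0000000011000100
1111111000010001
0000000011000100  (repeats generation 1; period 2)
generation 5: 0000000011000100
count of 1: 3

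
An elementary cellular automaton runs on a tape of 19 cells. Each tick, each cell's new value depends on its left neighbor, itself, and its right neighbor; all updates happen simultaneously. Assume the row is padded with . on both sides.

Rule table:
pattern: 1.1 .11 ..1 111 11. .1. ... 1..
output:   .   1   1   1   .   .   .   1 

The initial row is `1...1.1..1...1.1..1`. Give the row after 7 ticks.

.1.1...11.1.1...11.
1...1.11.....1.11.1
.1.1..1.1...1..1...
1...11...1.1.11.1..
.1.11.1.1....1...1.
1..1.....1..1.1.1.1
.11.1...1.11.......

.11.1...1.11.......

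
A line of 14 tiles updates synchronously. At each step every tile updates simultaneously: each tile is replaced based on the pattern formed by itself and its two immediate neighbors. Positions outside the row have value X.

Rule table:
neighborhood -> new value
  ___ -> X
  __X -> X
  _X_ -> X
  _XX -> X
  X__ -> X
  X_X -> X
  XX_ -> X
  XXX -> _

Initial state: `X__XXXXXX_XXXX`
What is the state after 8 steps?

XXXX____XXX___
___XXXXXX_XXXX
XXXX____XXX___  (repeats step 1; period 2)
step 8: ___XXXXXX_XXXX

___XXXXXX_XXXX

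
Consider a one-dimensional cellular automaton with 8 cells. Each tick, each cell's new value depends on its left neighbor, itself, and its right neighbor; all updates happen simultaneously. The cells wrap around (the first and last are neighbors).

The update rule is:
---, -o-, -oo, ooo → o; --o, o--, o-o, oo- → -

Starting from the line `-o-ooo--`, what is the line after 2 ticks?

-o-o---o

-o-oo--o
-o-o---o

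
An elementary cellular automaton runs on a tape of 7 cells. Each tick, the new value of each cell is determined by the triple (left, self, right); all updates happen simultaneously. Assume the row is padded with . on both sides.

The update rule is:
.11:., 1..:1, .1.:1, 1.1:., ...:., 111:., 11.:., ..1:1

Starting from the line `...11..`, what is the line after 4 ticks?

11.....

tick 1: ..1..1.
tick 2: .111111
tick 3: 1......
tick 4: 11.....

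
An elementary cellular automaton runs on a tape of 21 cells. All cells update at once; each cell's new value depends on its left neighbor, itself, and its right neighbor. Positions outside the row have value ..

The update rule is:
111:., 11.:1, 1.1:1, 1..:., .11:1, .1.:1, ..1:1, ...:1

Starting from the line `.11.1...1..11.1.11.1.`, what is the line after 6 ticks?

111.111.1.11111....1.

tick 1: 11111.111.1111111111.
tick 2: 1...111.111........1.
tick 3: 1.111.111.1.11111111.
tick 4: 111.111.11111......1.
tick 5: 1.111.111...1.111111.
tick 6: 111.111.1.11111....1.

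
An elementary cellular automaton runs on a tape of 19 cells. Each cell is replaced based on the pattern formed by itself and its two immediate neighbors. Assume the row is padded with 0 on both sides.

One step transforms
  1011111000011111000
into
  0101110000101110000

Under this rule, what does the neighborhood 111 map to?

At position 3 the neighborhood is 111; the next row has 1 there.

1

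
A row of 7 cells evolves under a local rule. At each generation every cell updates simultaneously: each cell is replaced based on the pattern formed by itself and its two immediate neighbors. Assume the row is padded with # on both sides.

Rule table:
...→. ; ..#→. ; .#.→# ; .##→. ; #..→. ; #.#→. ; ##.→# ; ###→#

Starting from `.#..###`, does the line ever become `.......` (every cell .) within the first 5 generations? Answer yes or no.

generation 1: .#...##
generation 2: .#....#
generation 3: .#.....
generation 4: .#.....  (fixed point — unchanged through generation 5)
generation 5 is .#....., still not uniform .

no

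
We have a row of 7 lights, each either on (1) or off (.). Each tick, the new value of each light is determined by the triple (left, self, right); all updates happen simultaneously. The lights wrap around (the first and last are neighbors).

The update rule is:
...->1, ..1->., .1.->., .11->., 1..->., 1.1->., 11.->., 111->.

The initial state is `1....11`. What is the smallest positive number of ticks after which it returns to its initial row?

2

..11...
1....11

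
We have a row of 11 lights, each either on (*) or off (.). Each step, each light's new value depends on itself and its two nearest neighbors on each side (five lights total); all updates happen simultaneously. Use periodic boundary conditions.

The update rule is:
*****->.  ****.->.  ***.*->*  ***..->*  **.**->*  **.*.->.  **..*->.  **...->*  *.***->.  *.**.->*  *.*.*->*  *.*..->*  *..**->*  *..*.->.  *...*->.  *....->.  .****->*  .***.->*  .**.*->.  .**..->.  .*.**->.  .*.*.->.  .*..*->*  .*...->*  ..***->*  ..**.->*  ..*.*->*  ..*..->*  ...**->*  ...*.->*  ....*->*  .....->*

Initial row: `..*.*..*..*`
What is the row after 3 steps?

..*.*.*.**.

step 1: *.*.**.**.*
step 2: ..*.*.**.**
step 3: ..*.*.*.**.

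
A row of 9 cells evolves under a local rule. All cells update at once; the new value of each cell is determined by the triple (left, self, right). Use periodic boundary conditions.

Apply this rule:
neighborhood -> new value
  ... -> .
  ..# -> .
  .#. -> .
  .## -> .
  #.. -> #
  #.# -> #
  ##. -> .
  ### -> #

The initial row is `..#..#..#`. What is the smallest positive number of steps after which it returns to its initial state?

#..#..#..
.#..#..#.
..#..#..#

3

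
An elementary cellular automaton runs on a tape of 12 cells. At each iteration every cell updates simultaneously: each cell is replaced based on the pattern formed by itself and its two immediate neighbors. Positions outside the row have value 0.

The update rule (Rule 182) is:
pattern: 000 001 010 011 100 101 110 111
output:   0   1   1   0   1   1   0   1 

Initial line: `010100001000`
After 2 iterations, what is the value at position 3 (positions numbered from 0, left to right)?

111110011100
011101101010
position 3 holds 1

1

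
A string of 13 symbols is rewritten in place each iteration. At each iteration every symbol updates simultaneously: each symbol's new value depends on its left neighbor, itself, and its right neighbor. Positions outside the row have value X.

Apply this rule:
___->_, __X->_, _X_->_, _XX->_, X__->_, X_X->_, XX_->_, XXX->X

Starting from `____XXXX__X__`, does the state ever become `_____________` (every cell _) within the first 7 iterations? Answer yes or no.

yes

iteration 1: _____XX______
iteration 2: _____________
all cells are _ at iteration 2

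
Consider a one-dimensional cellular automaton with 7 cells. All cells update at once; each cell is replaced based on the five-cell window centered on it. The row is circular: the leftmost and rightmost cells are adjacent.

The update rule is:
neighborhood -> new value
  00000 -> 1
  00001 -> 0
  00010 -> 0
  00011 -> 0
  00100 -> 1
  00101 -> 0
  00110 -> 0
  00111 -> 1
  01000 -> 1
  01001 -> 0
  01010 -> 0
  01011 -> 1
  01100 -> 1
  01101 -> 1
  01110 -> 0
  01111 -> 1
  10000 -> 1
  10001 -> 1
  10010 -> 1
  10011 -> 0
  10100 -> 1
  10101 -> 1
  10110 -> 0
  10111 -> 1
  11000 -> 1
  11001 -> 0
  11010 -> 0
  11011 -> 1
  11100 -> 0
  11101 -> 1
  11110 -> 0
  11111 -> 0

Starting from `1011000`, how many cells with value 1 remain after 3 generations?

4

0101110
1011000  (repeats generation 0; period 2)
generation 3: 0101110
count of 1: 4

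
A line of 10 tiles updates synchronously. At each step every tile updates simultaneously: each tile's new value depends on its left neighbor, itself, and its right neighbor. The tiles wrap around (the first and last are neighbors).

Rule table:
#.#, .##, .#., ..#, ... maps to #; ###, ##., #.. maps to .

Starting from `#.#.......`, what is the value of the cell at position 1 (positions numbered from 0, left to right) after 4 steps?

.

###.######
...##.....
####..####
.....##...
position 1 holds .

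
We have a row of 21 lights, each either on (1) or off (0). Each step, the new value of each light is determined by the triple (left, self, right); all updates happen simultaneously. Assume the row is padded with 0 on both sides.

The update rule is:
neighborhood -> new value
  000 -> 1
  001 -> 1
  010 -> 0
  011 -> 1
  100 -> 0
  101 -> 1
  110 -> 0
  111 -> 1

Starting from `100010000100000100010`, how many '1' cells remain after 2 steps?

13

001100111001111001100
111001110011110011001
count of 1: 13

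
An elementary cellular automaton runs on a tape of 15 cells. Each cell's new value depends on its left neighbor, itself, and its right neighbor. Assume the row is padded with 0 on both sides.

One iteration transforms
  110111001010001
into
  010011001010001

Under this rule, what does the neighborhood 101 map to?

0

At position 2 the neighborhood is 101; the next row has 0 there.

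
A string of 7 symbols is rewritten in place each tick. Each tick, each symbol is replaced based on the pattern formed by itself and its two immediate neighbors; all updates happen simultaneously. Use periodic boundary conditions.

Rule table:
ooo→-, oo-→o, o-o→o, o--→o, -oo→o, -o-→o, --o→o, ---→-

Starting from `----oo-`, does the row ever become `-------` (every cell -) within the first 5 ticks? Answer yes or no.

yes

tick 1: ---oooo
tick 2: o-oo--o
tick 3: ooooooo
tick 4: -------
all cells are - at tick 4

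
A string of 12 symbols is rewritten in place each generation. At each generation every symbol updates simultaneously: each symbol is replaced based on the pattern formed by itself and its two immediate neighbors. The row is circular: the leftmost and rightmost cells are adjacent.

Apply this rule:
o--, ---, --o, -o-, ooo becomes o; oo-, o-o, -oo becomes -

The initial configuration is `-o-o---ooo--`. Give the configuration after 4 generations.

oo-oooo-o-oo
o---oo--o--o
-ooo--ooooo-
o-o-oo-ooo-o

o-o-oo-ooo-o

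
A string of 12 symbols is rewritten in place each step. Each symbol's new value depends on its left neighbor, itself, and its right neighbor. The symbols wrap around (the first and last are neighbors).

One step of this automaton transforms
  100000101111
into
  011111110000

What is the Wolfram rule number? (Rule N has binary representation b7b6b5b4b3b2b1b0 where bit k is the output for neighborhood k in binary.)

55

position 9: 111 → 0  (bit 7 = 0)
position 0: 110 → 0  (bit 6 = 0)
position 7: 101 → 1  (bit 5 = 1)
position 1: 100 → 1  (bit 4 = 1)
position 8: 011 → 0  (bit 3 = 0)
position 6: 010 → 1  (bit 2 = 1)
position 5: 001 → 1  (bit 1 = 1)
position 2: 000 → 1  (bit 0 = 1)
bits b7..b0 = 00110111 = 55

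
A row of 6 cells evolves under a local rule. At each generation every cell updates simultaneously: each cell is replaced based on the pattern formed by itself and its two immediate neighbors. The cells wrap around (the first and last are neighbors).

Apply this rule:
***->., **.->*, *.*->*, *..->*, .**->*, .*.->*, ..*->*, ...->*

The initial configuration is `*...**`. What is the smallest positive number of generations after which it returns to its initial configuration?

*****.
*...**

2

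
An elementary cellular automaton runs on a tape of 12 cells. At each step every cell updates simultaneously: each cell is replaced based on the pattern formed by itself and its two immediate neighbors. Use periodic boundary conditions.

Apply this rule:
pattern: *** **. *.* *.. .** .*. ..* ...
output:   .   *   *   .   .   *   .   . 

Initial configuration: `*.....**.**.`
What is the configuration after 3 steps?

step 1: *......**.**
step 2: *.......**..
step 3: *........*..

*........*..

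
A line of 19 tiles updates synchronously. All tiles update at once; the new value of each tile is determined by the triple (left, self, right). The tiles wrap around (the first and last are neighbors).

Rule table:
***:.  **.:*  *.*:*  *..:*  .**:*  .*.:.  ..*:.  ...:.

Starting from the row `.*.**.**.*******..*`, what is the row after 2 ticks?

.**......**....***.

*.********.....**..
.**......**....***.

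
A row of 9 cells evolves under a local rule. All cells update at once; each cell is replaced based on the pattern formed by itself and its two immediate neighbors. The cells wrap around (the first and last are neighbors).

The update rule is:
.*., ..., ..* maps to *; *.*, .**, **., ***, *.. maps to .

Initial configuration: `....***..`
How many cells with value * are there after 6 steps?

3

****....*
.....***.
*****....
......***
.*****...
*......**
count of *: 3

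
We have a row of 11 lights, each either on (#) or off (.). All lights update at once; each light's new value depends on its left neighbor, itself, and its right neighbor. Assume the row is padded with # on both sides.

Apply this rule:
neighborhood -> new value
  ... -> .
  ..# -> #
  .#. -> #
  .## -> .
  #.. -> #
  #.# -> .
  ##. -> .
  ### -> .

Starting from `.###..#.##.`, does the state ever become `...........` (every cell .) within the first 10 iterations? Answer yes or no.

iteration 1: ....###....
iteration 2: #..#...#..#
iteration 3: .####.####.
iteration 4: ...........
all cells are . at iteration 4

yes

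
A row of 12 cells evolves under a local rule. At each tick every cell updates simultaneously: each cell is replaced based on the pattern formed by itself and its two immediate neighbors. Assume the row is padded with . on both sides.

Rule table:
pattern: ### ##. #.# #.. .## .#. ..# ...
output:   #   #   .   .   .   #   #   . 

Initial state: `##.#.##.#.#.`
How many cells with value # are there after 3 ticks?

5

tick 1: .#.#..#.#.#.
tick 2: ##.#.##.#.#.  (repeats tick 0; period 2)
tick 3: .#.#..#.#.#.
count of #: 5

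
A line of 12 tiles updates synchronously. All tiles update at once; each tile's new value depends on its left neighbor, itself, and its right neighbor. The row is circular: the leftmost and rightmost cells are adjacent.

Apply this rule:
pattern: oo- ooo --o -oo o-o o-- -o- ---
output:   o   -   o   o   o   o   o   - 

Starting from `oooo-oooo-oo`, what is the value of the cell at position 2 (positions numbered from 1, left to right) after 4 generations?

-

---ooo--ooo-
--oo-oooo-oo
oooooo--oooo
-----oooo---
position 2 holds -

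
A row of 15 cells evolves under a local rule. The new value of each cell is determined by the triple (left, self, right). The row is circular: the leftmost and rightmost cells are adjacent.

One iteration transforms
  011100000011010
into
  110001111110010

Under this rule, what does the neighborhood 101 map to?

At position 12 the neighborhood is 101; the next row has 0 there.

0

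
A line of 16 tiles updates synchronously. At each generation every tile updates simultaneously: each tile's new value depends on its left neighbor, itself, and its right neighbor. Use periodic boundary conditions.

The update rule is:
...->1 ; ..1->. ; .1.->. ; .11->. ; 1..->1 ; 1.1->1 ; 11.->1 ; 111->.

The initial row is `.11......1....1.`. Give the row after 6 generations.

...11...11..11..

..111111..111..1
1......11...11..
.11111..111..11.
.....11...11..11
1111..111..11..1
...11...11..11..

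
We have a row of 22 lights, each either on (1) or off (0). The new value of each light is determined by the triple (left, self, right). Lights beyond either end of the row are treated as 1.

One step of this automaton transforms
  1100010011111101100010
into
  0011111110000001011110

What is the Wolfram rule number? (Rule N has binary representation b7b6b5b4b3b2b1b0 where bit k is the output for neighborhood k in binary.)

31

position 0: 111 → 0  (bit 7 = 0)
position 1: 110 → 0  (bit 6 = 0)
position 14: 101 → 0  (bit 5 = 0)
position 2: 100 → 1  (bit 4 = 1)
position 8: 011 → 1  (bit 3 = 1)
position 5: 010 → 1  (bit 2 = 1)
position 4: 001 → 1  (bit 1 = 1)
position 3: 000 → 1  (bit 0 = 1)
bits b7..b0 = 00011111 = 31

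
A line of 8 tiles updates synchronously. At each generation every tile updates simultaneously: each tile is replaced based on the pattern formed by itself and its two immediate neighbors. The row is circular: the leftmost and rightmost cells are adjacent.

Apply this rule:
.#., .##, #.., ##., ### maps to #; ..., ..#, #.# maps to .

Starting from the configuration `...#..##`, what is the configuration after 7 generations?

generation 1: #..##.##
generation 2: ##.##.##
generation 3: ##.##.##  (fixed point — unchanged through generation 7)

##.##.##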